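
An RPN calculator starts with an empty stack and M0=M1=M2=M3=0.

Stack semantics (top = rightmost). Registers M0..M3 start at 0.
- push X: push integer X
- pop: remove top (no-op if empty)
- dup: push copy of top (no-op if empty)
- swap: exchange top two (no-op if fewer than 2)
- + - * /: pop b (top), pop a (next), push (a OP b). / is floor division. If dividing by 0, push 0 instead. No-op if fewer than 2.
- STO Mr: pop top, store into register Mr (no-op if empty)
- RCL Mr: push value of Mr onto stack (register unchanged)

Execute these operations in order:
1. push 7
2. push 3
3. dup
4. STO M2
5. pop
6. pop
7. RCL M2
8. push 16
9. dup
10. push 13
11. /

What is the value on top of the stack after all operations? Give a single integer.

After op 1 (push 7): stack=[7] mem=[0,0,0,0]
After op 2 (push 3): stack=[7,3] mem=[0,0,0,0]
After op 3 (dup): stack=[7,3,3] mem=[0,0,0,0]
After op 4 (STO M2): stack=[7,3] mem=[0,0,3,0]
After op 5 (pop): stack=[7] mem=[0,0,3,0]
After op 6 (pop): stack=[empty] mem=[0,0,3,0]
After op 7 (RCL M2): stack=[3] mem=[0,0,3,0]
After op 8 (push 16): stack=[3,16] mem=[0,0,3,0]
After op 9 (dup): stack=[3,16,16] mem=[0,0,3,0]
After op 10 (push 13): stack=[3,16,16,13] mem=[0,0,3,0]
After op 11 (/): stack=[3,16,1] mem=[0,0,3,0]

Answer: 1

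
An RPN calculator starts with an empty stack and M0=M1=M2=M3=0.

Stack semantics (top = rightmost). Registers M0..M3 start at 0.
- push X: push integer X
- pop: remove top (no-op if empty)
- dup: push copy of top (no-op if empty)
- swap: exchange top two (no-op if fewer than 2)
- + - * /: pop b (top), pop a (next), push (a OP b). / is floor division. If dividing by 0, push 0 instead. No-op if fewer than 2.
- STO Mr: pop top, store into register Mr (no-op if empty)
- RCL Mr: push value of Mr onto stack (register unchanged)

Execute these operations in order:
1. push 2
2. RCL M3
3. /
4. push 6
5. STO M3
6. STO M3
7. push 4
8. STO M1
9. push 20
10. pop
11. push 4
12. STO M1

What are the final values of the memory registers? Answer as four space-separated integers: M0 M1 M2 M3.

After op 1 (push 2): stack=[2] mem=[0,0,0,0]
After op 2 (RCL M3): stack=[2,0] mem=[0,0,0,0]
After op 3 (/): stack=[0] mem=[0,0,0,0]
After op 4 (push 6): stack=[0,6] mem=[0,0,0,0]
After op 5 (STO M3): stack=[0] mem=[0,0,0,6]
After op 6 (STO M3): stack=[empty] mem=[0,0,0,0]
After op 7 (push 4): stack=[4] mem=[0,0,0,0]
After op 8 (STO M1): stack=[empty] mem=[0,4,0,0]
After op 9 (push 20): stack=[20] mem=[0,4,0,0]
After op 10 (pop): stack=[empty] mem=[0,4,0,0]
After op 11 (push 4): stack=[4] mem=[0,4,0,0]
After op 12 (STO M1): stack=[empty] mem=[0,4,0,0]

Answer: 0 4 0 0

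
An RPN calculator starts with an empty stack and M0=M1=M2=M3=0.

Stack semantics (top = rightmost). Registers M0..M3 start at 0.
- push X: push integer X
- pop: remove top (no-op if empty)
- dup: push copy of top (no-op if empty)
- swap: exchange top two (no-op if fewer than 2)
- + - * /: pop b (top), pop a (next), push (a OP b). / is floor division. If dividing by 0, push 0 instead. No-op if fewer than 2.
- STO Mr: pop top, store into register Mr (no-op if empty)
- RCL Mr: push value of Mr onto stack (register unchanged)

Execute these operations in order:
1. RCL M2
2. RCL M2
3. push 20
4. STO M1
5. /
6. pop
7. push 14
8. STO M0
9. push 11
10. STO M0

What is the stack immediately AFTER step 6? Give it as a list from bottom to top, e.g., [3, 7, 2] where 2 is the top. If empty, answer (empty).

After op 1 (RCL M2): stack=[0] mem=[0,0,0,0]
After op 2 (RCL M2): stack=[0,0] mem=[0,0,0,0]
After op 3 (push 20): stack=[0,0,20] mem=[0,0,0,0]
After op 4 (STO M1): stack=[0,0] mem=[0,20,0,0]
After op 5 (/): stack=[0] mem=[0,20,0,0]
After op 6 (pop): stack=[empty] mem=[0,20,0,0]

(empty)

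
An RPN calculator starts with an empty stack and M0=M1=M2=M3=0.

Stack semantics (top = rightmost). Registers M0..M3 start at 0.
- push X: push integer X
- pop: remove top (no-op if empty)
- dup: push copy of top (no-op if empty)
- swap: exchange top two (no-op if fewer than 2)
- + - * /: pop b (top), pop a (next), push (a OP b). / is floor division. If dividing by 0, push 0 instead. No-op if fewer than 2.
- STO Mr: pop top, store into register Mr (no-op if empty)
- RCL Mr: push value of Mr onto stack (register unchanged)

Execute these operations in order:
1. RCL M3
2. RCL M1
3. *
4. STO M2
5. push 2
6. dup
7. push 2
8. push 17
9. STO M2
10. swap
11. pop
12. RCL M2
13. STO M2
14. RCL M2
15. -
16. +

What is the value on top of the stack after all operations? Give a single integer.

Answer: -13

Derivation:
After op 1 (RCL M3): stack=[0] mem=[0,0,0,0]
After op 2 (RCL M1): stack=[0,0] mem=[0,0,0,0]
After op 3 (*): stack=[0] mem=[0,0,0,0]
After op 4 (STO M2): stack=[empty] mem=[0,0,0,0]
After op 5 (push 2): stack=[2] mem=[0,0,0,0]
After op 6 (dup): stack=[2,2] mem=[0,0,0,0]
After op 7 (push 2): stack=[2,2,2] mem=[0,0,0,0]
After op 8 (push 17): stack=[2,2,2,17] mem=[0,0,0,0]
After op 9 (STO M2): stack=[2,2,2] mem=[0,0,17,0]
After op 10 (swap): stack=[2,2,2] mem=[0,0,17,0]
After op 11 (pop): stack=[2,2] mem=[0,0,17,0]
After op 12 (RCL M2): stack=[2,2,17] mem=[0,0,17,0]
After op 13 (STO M2): stack=[2,2] mem=[0,0,17,0]
After op 14 (RCL M2): stack=[2,2,17] mem=[0,0,17,0]
After op 15 (-): stack=[2,-15] mem=[0,0,17,0]
After op 16 (+): stack=[-13] mem=[0,0,17,0]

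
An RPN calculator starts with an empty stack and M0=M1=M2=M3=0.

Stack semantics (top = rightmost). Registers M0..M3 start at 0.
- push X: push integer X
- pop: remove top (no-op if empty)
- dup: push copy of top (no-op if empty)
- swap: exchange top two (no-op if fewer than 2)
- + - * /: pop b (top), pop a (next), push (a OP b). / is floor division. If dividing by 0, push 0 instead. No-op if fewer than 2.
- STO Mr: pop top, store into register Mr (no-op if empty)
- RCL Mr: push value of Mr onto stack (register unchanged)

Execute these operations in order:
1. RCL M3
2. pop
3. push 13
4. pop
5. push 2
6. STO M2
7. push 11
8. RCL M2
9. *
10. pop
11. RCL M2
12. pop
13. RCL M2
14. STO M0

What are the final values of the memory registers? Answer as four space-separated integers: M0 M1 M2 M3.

After op 1 (RCL M3): stack=[0] mem=[0,0,0,0]
After op 2 (pop): stack=[empty] mem=[0,0,0,0]
After op 3 (push 13): stack=[13] mem=[0,0,0,0]
After op 4 (pop): stack=[empty] mem=[0,0,0,0]
After op 5 (push 2): stack=[2] mem=[0,0,0,0]
After op 6 (STO M2): stack=[empty] mem=[0,0,2,0]
After op 7 (push 11): stack=[11] mem=[0,0,2,0]
After op 8 (RCL M2): stack=[11,2] mem=[0,0,2,0]
After op 9 (*): stack=[22] mem=[0,0,2,0]
After op 10 (pop): stack=[empty] mem=[0,0,2,0]
After op 11 (RCL M2): stack=[2] mem=[0,0,2,0]
After op 12 (pop): stack=[empty] mem=[0,0,2,0]
After op 13 (RCL M2): stack=[2] mem=[0,0,2,0]
After op 14 (STO M0): stack=[empty] mem=[2,0,2,0]

Answer: 2 0 2 0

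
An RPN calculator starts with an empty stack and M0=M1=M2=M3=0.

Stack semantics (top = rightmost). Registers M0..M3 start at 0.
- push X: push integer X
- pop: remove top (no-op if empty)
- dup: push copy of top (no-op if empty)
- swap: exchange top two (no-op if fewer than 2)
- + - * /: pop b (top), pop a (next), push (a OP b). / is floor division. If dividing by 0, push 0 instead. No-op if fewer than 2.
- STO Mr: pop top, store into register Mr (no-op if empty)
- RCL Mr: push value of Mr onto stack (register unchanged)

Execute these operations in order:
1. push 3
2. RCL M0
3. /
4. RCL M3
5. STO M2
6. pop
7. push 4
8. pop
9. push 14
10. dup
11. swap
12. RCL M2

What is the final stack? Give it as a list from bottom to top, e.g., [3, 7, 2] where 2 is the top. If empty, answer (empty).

Answer: [14, 14, 0]

Derivation:
After op 1 (push 3): stack=[3] mem=[0,0,0,0]
After op 2 (RCL M0): stack=[3,0] mem=[0,0,0,0]
After op 3 (/): stack=[0] mem=[0,0,0,0]
After op 4 (RCL M3): stack=[0,0] mem=[0,0,0,0]
After op 5 (STO M2): stack=[0] mem=[0,0,0,0]
After op 6 (pop): stack=[empty] mem=[0,0,0,0]
After op 7 (push 4): stack=[4] mem=[0,0,0,0]
After op 8 (pop): stack=[empty] mem=[0,0,0,0]
After op 9 (push 14): stack=[14] mem=[0,0,0,0]
After op 10 (dup): stack=[14,14] mem=[0,0,0,0]
After op 11 (swap): stack=[14,14] mem=[0,0,0,0]
After op 12 (RCL M2): stack=[14,14,0] mem=[0,0,0,0]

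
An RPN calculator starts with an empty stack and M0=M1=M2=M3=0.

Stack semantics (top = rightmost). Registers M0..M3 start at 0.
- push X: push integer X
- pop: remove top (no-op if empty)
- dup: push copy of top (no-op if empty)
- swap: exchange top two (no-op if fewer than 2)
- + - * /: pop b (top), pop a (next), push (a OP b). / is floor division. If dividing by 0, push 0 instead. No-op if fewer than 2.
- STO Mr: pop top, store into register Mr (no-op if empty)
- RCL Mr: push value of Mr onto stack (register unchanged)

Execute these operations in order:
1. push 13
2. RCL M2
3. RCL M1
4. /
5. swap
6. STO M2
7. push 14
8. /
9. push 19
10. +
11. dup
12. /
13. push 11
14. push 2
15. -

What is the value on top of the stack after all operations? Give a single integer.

Answer: 9

Derivation:
After op 1 (push 13): stack=[13] mem=[0,0,0,0]
After op 2 (RCL M2): stack=[13,0] mem=[0,0,0,0]
After op 3 (RCL M1): stack=[13,0,0] mem=[0,0,0,0]
After op 4 (/): stack=[13,0] mem=[0,0,0,0]
After op 5 (swap): stack=[0,13] mem=[0,0,0,0]
After op 6 (STO M2): stack=[0] mem=[0,0,13,0]
After op 7 (push 14): stack=[0,14] mem=[0,0,13,0]
After op 8 (/): stack=[0] mem=[0,0,13,0]
After op 9 (push 19): stack=[0,19] mem=[0,0,13,0]
After op 10 (+): stack=[19] mem=[0,0,13,0]
After op 11 (dup): stack=[19,19] mem=[0,0,13,0]
After op 12 (/): stack=[1] mem=[0,0,13,0]
After op 13 (push 11): stack=[1,11] mem=[0,0,13,0]
After op 14 (push 2): stack=[1,11,2] mem=[0,0,13,0]
After op 15 (-): stack=[1,9] mem=[0,0,13,0]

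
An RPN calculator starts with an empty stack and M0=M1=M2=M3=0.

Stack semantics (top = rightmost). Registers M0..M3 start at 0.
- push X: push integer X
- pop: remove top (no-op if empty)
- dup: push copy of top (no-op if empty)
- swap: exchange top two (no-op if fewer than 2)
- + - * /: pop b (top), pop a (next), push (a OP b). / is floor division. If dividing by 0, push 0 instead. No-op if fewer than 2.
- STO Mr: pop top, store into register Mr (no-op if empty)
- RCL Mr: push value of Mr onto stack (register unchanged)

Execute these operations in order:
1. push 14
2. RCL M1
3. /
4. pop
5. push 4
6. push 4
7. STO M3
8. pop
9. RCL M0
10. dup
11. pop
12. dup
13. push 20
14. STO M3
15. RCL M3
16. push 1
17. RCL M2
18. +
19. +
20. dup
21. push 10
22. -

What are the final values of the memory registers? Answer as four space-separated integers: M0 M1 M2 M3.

Answer: 0 0 0 20

Derivation:
After op 1 (push 14): stack=[14] mem=[0,0,0,0]
After op 2 (RCL M1): stack=[14,0] mem=[0,0,0,0]
After op 3 (/): stack=[0] mem=[0,0,0,0]
After op 4 (pop): stack=[empty] mem=[0,0,0,0]
After op 5 (push 4): stack=[4] mem=[0,0,0,0]
After op 6 (push 4): stack=[4,4] mem=[0,0,0,0]
After op 7 (STO M3): stack=[4] mem=[0,0,0,4]
After op 8 (pop): stack=[empty] mem=[0,0,0,4]
After op 9 (RCL M0): stack=[0] mem=[0,0,0,4]
After op 10 (dup): stack=[0,0] mem=[0,0,0,4]
After op 11 (pop): stack=[0] mem=[0,0,0,4]
After op 12 (dup): stack=[0,0] mem=[0,0,0,4]
After op 13 (push 20): stack=[0,0,20] mem=[0,0,0,4]
After op 14 (STO M3): stack=[0,0] mem=[0,0,0,20]
After op 15 (RCL M3): stack=[0,0,20] mem=[0,0,0,20]
After op 16 (push 1): stack=[0,0,20,1] mem=[0,0,0,20]
After op 17 (RCL M2): stack=[0,0,20,1,0] mem=[0,0,0,20]
After op 18 (+): stack=[0,0,20,1] mem=[0,0,0,20]
After op 19 (+): stack=[0,0,21] mem=[0,0,0,20]
After op 20 (dup): stack=[0,0,21,21] mem=[0,0,0,20]
After op 21 (push 10): stack=[0,0,21,21,10] mem=[0,0,0,20]
After op 22 (-): stack=[0,0,21,11] mem=[0,0,0,20]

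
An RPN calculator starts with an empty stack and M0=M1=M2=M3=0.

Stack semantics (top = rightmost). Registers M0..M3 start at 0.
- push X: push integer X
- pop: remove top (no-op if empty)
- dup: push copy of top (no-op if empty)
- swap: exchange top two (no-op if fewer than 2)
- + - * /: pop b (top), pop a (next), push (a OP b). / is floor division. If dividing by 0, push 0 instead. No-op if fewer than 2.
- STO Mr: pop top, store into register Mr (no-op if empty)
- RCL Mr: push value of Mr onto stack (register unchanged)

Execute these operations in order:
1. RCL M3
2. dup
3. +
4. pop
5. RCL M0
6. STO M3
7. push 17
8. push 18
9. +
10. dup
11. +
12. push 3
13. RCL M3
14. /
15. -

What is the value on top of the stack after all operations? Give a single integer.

After op 1 (RCL M3): stack=[0] mem=[0,0,0,0]
After op 2 (dup): stack=[0,0] mem=[0,0,0,0]
After op 3 (+): stack=[0] mem=[0,0,0,0]
After op 4 (pop): stack=[empty] mem=[0,0,0,0]
After op 5 (RCL M0): stack=[0] mem=[0,0,0,0]
After op 6 (STO M3): stack=[empty] mem=[0,0,0,0]
After op 7 (push 17): stack=[17] mem=[0,0,0,0]
After op 8 (push 18): stack=[17,18] mem=[0,0,0,0]
After op 9 (+): stack=[35] mem=[0,0,0,0]
After op 10 (dup): stack=[35,35] mem=[0,0,0,0]
After op 11 (+): stack=[70] mem=[0,0,0,0]
After op 12 (push 3): stack=[70,3] mem=[0,0,0,0]
After op 13 (RCL M3): stack=[70,3,0] mem=[0,0,0,0]
After op 14 (/): stack=[70,0] mem=[0,0,0,0]
After op 15 (-): stack=[70] mem=[0,0,0,0]

Answer: 70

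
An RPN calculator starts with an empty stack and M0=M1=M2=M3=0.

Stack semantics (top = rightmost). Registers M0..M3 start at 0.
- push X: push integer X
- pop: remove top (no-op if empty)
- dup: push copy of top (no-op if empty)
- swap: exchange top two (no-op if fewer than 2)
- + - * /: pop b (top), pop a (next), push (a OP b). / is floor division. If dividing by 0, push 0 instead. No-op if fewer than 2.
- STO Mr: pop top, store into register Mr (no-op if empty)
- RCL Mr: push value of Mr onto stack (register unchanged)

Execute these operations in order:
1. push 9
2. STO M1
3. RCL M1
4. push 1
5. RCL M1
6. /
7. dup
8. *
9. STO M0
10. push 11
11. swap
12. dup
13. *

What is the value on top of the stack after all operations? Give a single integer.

Answer: 81

Derivation:
After op 1 (push 9): stack=[9] mem=[0,0,0,0]
After op 2 (STO M1): stack=[empty] mem=[0,9,0,0]
After op 3 (RCL M1): stack=[9] mem=[0,9,0,0]
After op 4 (push 1): stack=[9,1] mem=[0,9,0,0]
After op 5 (RCL M1): stack=[9,1,9] mem=[0,9,0,0]
After op 6 (/): stack=[9,0] mem=[0,9,0,0]
After op 7 (dup): stack=[9,0,0] mem=[0,9,0,0]
After op 8 (*): stack=[9,0] mem=[0,9,0,0]
After op 9 (STO M0): stack=[9] mem=[0,9,0,0]
After op 10 (push 11): stack=[9,11] mem=[0,9,0,0]
After op 11 (swap): stack=[11,9] mem=[0,9,0,0]
After op 12 (dup): stack=[11,9,9] mem=[0,9,0,0]
After op 13 (*): stack=[11,81] mem=[0,9,0,0]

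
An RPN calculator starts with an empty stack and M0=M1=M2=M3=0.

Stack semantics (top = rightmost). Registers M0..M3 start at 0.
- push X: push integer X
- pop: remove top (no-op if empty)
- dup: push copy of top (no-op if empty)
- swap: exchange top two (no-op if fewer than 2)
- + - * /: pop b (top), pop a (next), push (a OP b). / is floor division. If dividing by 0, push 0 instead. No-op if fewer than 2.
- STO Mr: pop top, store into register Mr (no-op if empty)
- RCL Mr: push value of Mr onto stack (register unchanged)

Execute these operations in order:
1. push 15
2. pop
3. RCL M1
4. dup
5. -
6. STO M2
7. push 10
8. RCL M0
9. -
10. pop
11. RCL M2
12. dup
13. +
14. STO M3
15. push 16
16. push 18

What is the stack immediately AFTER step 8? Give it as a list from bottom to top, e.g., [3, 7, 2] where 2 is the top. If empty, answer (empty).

After op 1 (push 15): stack=[15] mem=[0,0,0,0]
After op 2 (pop): stack=[empty] mem=[0,0,0,0]
After op 3 (RCL M1): stack=[0] mem=[0,0,0,0]
After op 4 (dup): stack=[0,0] mem=[0,0,0,0]
After op 5 (-): stack=[0] mem=[0,0,0,0]
After op 6 (STO M2): stack=[empty] mem=[0,0,0,0]
After op 7 (push 10): stack=[10] mem=[0,0,0,0]
After op 8 (RCL M0): stack=[10,0] mem=[0,0,0,0]

[10, 0]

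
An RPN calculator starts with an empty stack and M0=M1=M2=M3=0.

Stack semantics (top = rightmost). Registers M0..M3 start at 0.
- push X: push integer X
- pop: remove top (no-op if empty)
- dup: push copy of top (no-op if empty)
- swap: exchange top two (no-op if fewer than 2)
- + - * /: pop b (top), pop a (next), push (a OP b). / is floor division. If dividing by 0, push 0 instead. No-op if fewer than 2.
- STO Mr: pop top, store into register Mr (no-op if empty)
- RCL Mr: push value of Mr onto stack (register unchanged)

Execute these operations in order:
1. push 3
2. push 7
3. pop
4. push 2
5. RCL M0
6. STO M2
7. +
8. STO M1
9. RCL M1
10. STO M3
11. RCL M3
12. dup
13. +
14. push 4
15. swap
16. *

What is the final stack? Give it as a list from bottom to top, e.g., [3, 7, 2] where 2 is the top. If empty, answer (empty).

Answer: [40]

Derivation:
After op 1 (push 3): stack=[3] mem=[0,0,0,0]
After op 2 (push 7): stack=[3,7] mem=[0,0,0,0]
After op 3 (pop): stack=[3] mem=[0,0,0,0]
After op 4 (push 2): stack=[3,2] mem=[0,0,0,0]
After op 5 (RCL M0): stack=[3,2,0] mem=[0,0,0,0]
After op 6 (STO M2): stack=[3,2] mem=[0,0,0,0]
After op 7 (+): stack=[5] mem=[0,0,0,0]
After op 8 (STO M1): stack=[empty] mem=[0,5,0,0]
After op 9 (RCL M1): stack=[5] mem=[0,5,0,0]
After op 10 (STO M3): stack=[empty] mem=[0,5,0,5]
After op 11 (RCL M3): stack=[5] mem=[0,5,0,5]
After op 12 (dup): stack=[5,5] mem=[0,5,0,5]
After op 13 (+): stack=[10] mem=[0,5,0,5]
After op 14 (push 4): stack=[10,4] mem=[0,5,0,5]
After op 15 (swap): stack=[4,10] mem=[0,5,0,5]
After op 16 (*): stack=[40] mem=[0,5,0,5]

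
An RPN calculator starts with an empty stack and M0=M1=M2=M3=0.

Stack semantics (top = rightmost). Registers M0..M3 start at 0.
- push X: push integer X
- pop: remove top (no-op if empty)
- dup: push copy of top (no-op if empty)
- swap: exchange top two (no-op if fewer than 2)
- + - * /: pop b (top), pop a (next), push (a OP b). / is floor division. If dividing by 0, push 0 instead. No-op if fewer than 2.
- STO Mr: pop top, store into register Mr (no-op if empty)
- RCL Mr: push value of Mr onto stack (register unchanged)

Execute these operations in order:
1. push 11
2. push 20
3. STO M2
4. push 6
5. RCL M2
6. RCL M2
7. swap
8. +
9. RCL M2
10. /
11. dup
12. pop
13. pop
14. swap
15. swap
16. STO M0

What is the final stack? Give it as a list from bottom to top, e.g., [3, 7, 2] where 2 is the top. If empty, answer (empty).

After op 1 (push 11): stack=[11] mem=[0,0,0,0]
After op 2 (push 20): stack=[11,20] mem=[0,0,0,0]
After op 3 (STO M2): stack=[11] mem=[0,0,20,0]
After op 4 (push 6): stack=[11,6] mem=[0,0,20,0]
After op 5 (RCL M2): stack=[11,6,20] mem=[0,0,20,0]
After op 6 (RCL M2): stack=[11,6,20,20] mem=[0,0,20,0]
After op 7 (swap): stack=[11,6,20,20] mem=[0,0,20,0]
After op 8 (+): stack=[11,6,40] mem=[0,0,20,0]
After op 9 (RCL M2): stack=[11,6,40,20] mem=[0,0,20,0]
After op 10 (/): stack=[11,6,2] mem=[0,0,20,0]
After op 11 (dup): stack=[11,6,2,2] mem=[0,0,20,0]
After op 12 (pop): stack=[11,6,2] mem=[0,0,20,0]
After op 13 (pop): stack=[11,6] mem=[0,0,20,0]
After op 14 (swap): stack=[6,11] mem=[0,0,20,0]
After op 15 (swap): stack=[11,6] mem=[0,0,20,0]
After op 16 (STO M0): stack=[11] mem=[6,0,20,0]

Answer: [11]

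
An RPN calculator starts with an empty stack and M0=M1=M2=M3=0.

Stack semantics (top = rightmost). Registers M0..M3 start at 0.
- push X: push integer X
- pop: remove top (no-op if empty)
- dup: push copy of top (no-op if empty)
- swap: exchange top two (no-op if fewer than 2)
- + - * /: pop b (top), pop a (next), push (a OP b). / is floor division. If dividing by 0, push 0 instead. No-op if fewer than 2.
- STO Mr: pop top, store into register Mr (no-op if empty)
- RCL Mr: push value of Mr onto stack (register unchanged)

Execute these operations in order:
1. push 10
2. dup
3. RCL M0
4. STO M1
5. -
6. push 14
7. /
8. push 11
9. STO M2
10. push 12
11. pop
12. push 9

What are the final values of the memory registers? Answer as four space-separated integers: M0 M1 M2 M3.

Answer: 0 0 11 0

Derivation:
After op 1 (push 10): stack=[10] mem=[0,0,0,0]
After op 2 (dup): stack=[10,10] mem=[0,0,0,0]
After op 3 (RCL M0): stack=[10,10,0] mem=[0,0,0,0]
After op 4 (STO M1): stack=[10,10] mem=[0,0,0,0]
After op 5 (-): stack=[0] mem=[0,0,0,0]
After op 6 (push 14): stack=[0,14] mem=[0,0,0,0]
After op 7 (/): stack=[0] mem=[0,0,0,0]
After op 8 (push 11): stack=[0,11] mem=[0,0,0,0]
After op 9 (STO M2): stack=[0] mem=[0,0,11,0]
After op 10 (push 12): stack=[0,12] mem=[0,0,11,0]
After op 11 (pop): stack=[0] mem=[0,0,11,0]
After op 12 (push 9): stack=[0,9] mem=[0,0,11,0]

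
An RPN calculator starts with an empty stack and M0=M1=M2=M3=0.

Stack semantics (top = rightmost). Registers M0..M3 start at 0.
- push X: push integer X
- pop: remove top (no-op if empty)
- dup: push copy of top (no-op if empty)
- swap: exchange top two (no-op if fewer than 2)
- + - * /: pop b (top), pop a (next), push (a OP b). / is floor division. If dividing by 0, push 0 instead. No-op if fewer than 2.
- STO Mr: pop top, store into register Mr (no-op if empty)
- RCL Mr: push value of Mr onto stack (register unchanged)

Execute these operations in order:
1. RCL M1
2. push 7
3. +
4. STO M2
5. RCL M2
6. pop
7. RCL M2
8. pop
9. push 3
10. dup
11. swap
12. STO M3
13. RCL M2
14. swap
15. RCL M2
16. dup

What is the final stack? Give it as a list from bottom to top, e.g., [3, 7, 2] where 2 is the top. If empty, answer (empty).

Answer: [7, 3, 7, 7]

Derivation:
After op 1 (RCL M1): stack=[0] mem=[0,0,0,0]
After op 2 (push 7): stack=[0,7] mem=[0,0,0,0]
After op 3 (+): stack=[7] mem=[0,0,0,0]
After op 4 (STO M2): stack=[empty] mem=[0,0,7,0]
After op 5 (RCL M2): stack=[7] mem=[0,0,7,0]
After op 6 (pop): stack=[empty] mem=[0,0,7,0]
After op 7 (RCL M2): stack=[7] mem=[0,0,7,0]
After op 8 (pop): stack=[empty] mem=[0,0,7,0]
After op 9 (push 3): stack=[3] mem=[0,0,7,0]
After op 10 (dup): stack=[3,3] mem=[0,0,7,0]
After op 11 (swap): stack=[3,3] mem=[0,0,7,0]
After op 12 (STO M3): stack=[3] mem=[0,0,7,3]
After op 13 (RCL M2): stack=[3,7] mem=[0,0,7,3]
After op 14 (swap): stack=[7,3] mem=[0,0,7,3]
After op 15 (RCL M2): stack=[7,3,7] mem=[0,0,7,3]
After op 16 (dup): stack=[7,3,7,7] mem=[0,0,7,3]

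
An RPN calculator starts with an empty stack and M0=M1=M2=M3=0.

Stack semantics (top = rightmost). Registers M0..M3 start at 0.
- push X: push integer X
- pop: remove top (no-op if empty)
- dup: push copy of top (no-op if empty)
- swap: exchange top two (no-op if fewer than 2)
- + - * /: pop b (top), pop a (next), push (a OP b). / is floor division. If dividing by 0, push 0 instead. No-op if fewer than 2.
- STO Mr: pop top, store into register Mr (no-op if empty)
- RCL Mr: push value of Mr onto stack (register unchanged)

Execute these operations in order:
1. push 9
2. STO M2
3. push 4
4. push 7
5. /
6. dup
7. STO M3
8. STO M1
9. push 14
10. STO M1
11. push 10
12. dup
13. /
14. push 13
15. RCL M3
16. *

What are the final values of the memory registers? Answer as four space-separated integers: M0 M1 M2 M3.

Answer: 0 14 9 0

Derivation:
After op 1 (push 9): stack=[9] mem=[0,0,0,0]
After op 2 (STO M2): stack=[empty] mem=[0,0,9,0]
After op 3 (push 4): stack=[4] mem=[0,0,9,0]
After op 4 (push 7): stack=[4,7] mem=[0,0,9,0]
After op 5 (/): stack=[0] mem=[0,0,9,0]
After op 6 (dup): stack=[0,0] mem=[0,0,9,0]
After op 7 (STO M3): stack=[0] mem=[0,0,9,0]
After op 8 (STO M1): stack=[empty] mem=[0,0,9,0]
After op 9 (push 14): stack=[14] mem=[0,0,9,0]
After op 10 (STO M1): stack=[empty] mem=[0,14,9,0]
After op 11 (push 10): stack=[10] mem=[0,14,9,0]
After op 12 (dup): stack=[10,10] mem=[0,14,9,0]
After op 13 (/): stack=[1] mem=[0,14,9,0]
After op 14 (push 13): stack=[1,13] mem=[0,14,9,0]
After op 15 (RCL M3): stack=[1,13,0] mem=[0,14,9,0]
After op 16 (*): stack=[1,0] mem=[0,14,9,0]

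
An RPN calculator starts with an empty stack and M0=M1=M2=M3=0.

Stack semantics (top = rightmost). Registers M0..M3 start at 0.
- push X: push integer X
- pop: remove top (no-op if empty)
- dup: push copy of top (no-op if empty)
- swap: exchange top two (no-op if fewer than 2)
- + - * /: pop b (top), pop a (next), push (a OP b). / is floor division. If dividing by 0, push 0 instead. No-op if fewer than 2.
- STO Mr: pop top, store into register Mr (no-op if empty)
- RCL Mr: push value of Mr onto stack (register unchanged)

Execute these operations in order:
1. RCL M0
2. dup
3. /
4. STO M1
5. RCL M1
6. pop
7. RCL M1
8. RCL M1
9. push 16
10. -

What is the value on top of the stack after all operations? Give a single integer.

Answer: -16

Derivation:
After op 1 (RCL M0): stack=[0] mem=[0,0,0,0]
After op 2 (dup): stack=[0,0] mem=[0,0,0,0]
After op 3 (/): stack=[0] mem=[0,0,0,0]
After op 4 (STO M1): stack=[empty] mem=[0,0,0,0]
After op 5 (RCL M1): stack=[0] mem=[0,0,0,0]
After op 6 (pop): stack=[empty] mem=[0,0,0,0]
After op 7 (RCL M1): stack=[0] mem=[0,0,0,0]
After op 8 (RCL M1): stack=[0,0] mem=[0,0,0,0]
After op 9 (push 16): stack=[0,0,16] mem=[0,0,0,0]
After op 10 (-): stack=[0,-16] mem=[0,0,0,0]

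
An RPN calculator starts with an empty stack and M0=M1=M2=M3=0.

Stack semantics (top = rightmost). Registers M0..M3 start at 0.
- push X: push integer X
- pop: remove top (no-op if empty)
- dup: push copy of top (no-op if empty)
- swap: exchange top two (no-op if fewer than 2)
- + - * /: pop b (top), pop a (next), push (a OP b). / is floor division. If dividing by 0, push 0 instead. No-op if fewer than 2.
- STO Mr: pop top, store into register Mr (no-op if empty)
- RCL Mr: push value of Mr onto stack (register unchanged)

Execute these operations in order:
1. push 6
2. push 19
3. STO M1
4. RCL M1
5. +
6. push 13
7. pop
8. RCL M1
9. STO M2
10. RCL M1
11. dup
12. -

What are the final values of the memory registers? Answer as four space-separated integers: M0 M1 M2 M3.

Answer: 0 19 19 0

Derivation:
After op 1 (push 6): stack=[6] mem=[0,0,0,0]
After op 2 (push 19): stack=[6,19] mem=[0,0,0,0]
After op 3 (STO M1): stack=[6] mem=[0,19,0,0]
After op 4 (RCL M1): stack=[6,19] mem=[0,19,0,0]
After op 5 (+): stack=[25] mem=[0,19,0,0]
After op 6 (push 13): stack=[25,13] mem=[0,19,0,0]
After op 7 (pop): stack=[25] mem=[0,19,0,0]
After op 8 (RCL M1): stack=[25,19] mem=[0,19,0,0]
After op 9 (STO M2): stack=[25] mem=[0,19,19,0]
After op 10 (RCL M1): stack=[25,19] mem=[0,19,19,0]
After op 11 (dup): stack=[25,19,19] mem=[0,19,19,0]
After op 12 (-): stack=[25,0] mem=[0,19,19,0]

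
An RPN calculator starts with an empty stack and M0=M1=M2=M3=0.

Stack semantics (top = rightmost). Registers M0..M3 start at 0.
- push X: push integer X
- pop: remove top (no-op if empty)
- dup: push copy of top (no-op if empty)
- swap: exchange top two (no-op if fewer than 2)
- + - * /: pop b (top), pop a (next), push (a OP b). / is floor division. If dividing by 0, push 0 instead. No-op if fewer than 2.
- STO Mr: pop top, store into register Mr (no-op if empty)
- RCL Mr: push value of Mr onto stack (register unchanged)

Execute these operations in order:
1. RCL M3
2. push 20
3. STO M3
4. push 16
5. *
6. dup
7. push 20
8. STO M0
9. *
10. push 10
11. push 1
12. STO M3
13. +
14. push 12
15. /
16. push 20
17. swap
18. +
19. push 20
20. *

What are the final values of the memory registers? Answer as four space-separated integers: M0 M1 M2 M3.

After op 1 (RCL M3): stack=[0] mem=[0,0,0,0]
After op 2 (push 20): stack=[0,20] mem=[0,0,0,0]
After op 3 (STO M3): stack=[0] mem=[0,0,0,20]
After op 4 (push 16): stack=[0,16] mem=[0,0,0,20]
After op 5 (*): stack=[0] mem=[0,0,0,20]
After op 6 (dup): stack=[0,0] mem=[0,0,0,20]
After op 7 (push 20): stack=[0,0,20] mem=[0,0,0,20]
After op 8 (STO M0): stack=[0,0] mem=[20,0,0,20]
After op 9 (*): stack=[0] mem=[20,0,0,20]
After op 10 (push 10): stack=[0,10] mem=[20,0,0,20]
After op 11 (push 1): stack=[0,10,1] mem=[20,0,0,20]
After op 12 (STO M3): stack=[0,10] mem=[20,0,0,1]
After op 13 (+): stack=[10] mem=[20,0,0,1]
After op 14 (push 12): stack=[10,12] mem=[20,0,0,1]
After op 15 (/): stack=[0] mem=[20,0,0,1]
After op 16 (push 20): stack=[0,20] mem=[20,0,0,1]
After op 17 (swap): stack=[20,0] mem=[20,0,0,1]
After op 18 (+): stack=[20] mem=[20,0,0,1]
After op 19 (push 20): stack=[20,20] mem=[20,0,0,1]
After op 20 (*): stack=[400] mem=[20,0,0,1]

Answer: 20 0 0 1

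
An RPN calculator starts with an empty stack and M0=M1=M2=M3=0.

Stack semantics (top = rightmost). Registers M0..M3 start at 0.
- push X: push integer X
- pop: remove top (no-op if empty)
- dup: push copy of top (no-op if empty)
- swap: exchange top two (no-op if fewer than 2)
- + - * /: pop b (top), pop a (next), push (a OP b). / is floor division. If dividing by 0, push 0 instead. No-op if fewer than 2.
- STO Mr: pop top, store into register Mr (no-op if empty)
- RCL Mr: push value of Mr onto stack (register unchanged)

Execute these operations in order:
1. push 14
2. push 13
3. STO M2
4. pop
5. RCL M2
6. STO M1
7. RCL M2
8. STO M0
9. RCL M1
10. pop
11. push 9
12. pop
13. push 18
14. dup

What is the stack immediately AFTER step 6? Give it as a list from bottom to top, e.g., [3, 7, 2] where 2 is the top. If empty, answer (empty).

After op 1 (push 14): stack=[14] mem=[0,0,0,0]
After op 2 (push 13): stack=[14,13] mem=[0,0,0,0]
After op 3 (STO M2): stack=[14] mem=[0,0,13,0]
After op 4 (pop): stack=[empty] mem=[0,0,13,0]
After op 5 (RCL M2): stack=[13] mem=[0,0,13,0]
After op 6 (STO M1): stack=[empty] mem=[0,13,13,0]

(empty)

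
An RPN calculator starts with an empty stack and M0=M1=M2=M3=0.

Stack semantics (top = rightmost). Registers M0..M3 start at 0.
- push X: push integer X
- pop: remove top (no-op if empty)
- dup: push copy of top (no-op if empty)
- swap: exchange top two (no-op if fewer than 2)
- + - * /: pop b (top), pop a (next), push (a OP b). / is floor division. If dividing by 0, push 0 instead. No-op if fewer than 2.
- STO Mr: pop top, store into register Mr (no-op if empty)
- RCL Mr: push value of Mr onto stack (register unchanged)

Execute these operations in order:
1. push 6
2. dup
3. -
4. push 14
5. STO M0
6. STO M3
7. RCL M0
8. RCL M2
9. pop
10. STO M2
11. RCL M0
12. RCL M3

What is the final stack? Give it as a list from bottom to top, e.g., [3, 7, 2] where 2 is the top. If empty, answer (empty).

Answer: [14, 0]

Derivation:
After op 1 (push 6): stack=[6] mem=[0,0,0,0]
After op 2 (dup): stack=[6,6] mem=[0,0,0,0]
After op 3 (-): stack=[0] mem=[0,0,0,0]
After op 4 (push 14): stack=[0,14] mem=[0,0,0,0]
After op 5 (STO M0): stack=[0] mem=[14,0,0,0]
After op 6 (STO M3): stack=[empty] mem=[14,0,0,0]
After op 7 (RCL M0): stack=[14] mem=[14,0,0,0]
After op 8 (RCL M2): stack=[14,0] mem=[14,0,0,0]
After op 9 (pop): stack=[14] mem=[14,0,0,0]
After op 10 (STO M2): stack=[empty] mem=[14,0,14,0]
After op 11 (RCL M0): stack=[14] mem=[14,0,14,0]
After op 12 (RCL M3): stack=[14,0] mem=[14,0,14,0]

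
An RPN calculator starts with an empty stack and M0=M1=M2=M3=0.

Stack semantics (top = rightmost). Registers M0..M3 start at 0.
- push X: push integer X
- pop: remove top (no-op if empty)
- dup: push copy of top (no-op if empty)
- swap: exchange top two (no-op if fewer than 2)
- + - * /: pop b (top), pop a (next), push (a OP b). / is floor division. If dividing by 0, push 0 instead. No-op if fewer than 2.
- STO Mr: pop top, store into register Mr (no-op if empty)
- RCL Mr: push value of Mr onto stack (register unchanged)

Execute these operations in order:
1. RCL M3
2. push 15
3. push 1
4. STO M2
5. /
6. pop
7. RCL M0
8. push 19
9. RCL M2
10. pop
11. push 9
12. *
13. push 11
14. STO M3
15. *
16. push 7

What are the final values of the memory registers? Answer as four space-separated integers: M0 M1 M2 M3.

Answer: 0 0 1 11

Derivation:
After op 1 (RCL M3): stack=[0] mem=[0,0,0,0]
After op 2 (push 15): stack=[0,15] mem=[0,0,0,0]
After op 3 (push 1): stack=[0,15,1] mem=[0,0,0,0]
After op 4 (STO M2): stack=[0,15] mem=[0,0,1,0]
After op 5 (/): stack=[0] mem=[0,0,1,0]
After op 6 (pop): stack=[empty] mem=[0,0,1,0]
After op 7 (RCL M0): stack=[0] mem=[0,0,1,0]
After op 8 (push 19): stack=[0,19] mem=[0,0,1,0]
After op 9 (RCL M2): stack=[0,19,1] mem=[0,0,1,0]
After op 10 (pop): stack=[0,19] mem=[0,0,1,0]
After op 11 (push 9): stack=[0,19,9] mem=[0,0,1,0]
After op 12 (*): stack=[0,171] mem=[0,0,1,0]
After op 13 (push 11): stack=[0,171,11] mem=[0,0,1,0]
After op 14 (STO M3): stack=[0,171] mem=[0,0,1,11]
After op 15 (*): stack=[0] mem=[0,0,1,11]
After op 16 (push 7): stack=[0,7] mem=[0,0,1,11]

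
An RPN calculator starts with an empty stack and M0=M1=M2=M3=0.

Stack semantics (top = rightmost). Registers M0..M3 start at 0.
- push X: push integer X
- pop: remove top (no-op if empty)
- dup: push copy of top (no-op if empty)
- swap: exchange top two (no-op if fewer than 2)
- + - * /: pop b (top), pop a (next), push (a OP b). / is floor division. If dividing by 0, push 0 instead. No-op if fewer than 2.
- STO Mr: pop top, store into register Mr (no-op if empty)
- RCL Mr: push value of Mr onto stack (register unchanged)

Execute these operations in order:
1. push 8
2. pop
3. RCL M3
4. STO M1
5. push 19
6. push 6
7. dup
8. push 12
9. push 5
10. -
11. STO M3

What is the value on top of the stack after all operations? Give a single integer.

Answer: 6

Derivation:
After op 1 (push 8): stack=[8] mem=[0,0,0,0]
After op 2 (pop): stack=[empty] mem=[0,0,0,0]
After op 3 (RCL M3): stack=[0] mem=[0,0,0,0]
After op 4 (STO M1): stack=[empty] mem=[0,0,0,0]
After op 5 (push 19): stack=[19] mem=[0,0,0,0]
After op 6 (push 6): stack=[19,6] mem=[0,0,0,0]
After op 7 (dup): stack=[19,6,6] mem=[0,0,0,0]
After op 8 (push 12): stack=[19,6,6,12] mem=[0,0,0,0]
After op 9 (push 5): stack=[19,6,6,12,5] mem=[0,0,0,0]
After op 10 (-): stack=[19,6,6,7] mem=[0,0,0,0]
After op 11 (STO M3): stack=[19,6,6] mem=[0,0,0,7]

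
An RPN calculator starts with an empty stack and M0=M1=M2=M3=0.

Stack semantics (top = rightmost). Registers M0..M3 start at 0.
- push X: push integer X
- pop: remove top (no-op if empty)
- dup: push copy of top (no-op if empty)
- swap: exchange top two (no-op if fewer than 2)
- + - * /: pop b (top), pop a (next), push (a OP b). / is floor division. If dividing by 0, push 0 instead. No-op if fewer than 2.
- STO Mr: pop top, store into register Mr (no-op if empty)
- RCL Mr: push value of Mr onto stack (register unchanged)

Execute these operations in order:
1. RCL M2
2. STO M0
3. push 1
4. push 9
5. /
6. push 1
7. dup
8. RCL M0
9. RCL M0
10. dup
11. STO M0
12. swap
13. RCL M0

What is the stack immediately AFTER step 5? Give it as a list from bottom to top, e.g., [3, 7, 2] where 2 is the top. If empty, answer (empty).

After op 1 (RCL M2): stack=[0] mem=[0,0,0,0]
After op 2 (STO M0): stack=[empty] mem=[0,0,0,0]
After op 3 (push 1): stack=[1] mem=[0,0,0,0]
After op 4 (push 9): stack=[1,9] mem=[0,0,0,0]
After op 5 (/): stack=[0] mem=[0,0,0,0]

[0]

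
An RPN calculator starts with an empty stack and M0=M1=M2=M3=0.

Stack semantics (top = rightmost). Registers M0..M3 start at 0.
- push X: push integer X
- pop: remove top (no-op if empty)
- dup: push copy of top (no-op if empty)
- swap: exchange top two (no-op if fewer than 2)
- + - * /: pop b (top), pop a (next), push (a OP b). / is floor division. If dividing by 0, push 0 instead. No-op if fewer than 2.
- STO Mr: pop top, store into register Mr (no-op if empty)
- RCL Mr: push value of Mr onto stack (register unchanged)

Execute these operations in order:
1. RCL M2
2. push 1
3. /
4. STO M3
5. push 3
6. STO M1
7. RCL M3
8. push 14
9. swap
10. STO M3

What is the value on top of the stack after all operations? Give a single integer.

Answer: 14

Derivation:
After op 1 (RCL M2): stack=[0] mem=[0,0,0,0]
After op 2 (push 1): stack=[0,1] mem=[0,0,0,0]
After op 3 (/): stack=[0] mem=[0,0,0,0]
After op 4 (STO M3): stack=[empty] mem=[0,0,0,0]
After op 5 (push 3): stack=[3] mem=[0,0,0,0]
After op 6 (STO M1): stack=[empty] mem=[0,3,0,0]
After op 7 (RCL M3): stack=[0] mem=[0,3,0,0]
After op 8 (push 14): stack=[0,14] mem=[0,3,0,0]
After op 9 (swap): stack=[14,0] mem=[0,3,0,0]
After op 10 (STO M3): stack=[14] mem=[0,3,0,0]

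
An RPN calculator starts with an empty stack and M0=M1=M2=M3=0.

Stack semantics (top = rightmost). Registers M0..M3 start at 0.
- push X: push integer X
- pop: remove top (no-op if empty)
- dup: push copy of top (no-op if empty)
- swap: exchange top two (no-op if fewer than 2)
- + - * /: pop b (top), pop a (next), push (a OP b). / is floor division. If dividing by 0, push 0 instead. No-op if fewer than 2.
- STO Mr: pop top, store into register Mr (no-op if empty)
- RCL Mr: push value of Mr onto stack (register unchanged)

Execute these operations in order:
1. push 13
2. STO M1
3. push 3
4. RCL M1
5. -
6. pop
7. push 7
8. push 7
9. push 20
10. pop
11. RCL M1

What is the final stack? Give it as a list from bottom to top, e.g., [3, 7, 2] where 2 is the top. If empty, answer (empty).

After op 1 (push 13): stack=[13] mem=[0,0,0,0]
After op 2 (STO M1): stack=[empty] mem=[0,13,0,0]
After op 3 (push 3): stack=[3] mem=[0,13,0,0]
After op 4 (RCL M1): stack=[3,13] mem=[0,13,0,0]
After op 5 (-): stack=[-10] mem=[0,13,0,0]
After op 6 (pop): stack=[empty] mem=[0,13,0,0]
After op 7 (push 7): stack=[7] mem=[0,13,0,0]
After op 8 (push 7): stack=[7,7] mem=[0,13,0,0]
After op 9 (push 20): stack=[7,7,20] mem=[0,13,0,0]
After op 10 (pop): stack=[7,7] mem=[0,13,0,0]
After op 11 (RCL M1): stack=[7,7,13] mem=[0,13,0,0]

Answer: [7, 7, 13]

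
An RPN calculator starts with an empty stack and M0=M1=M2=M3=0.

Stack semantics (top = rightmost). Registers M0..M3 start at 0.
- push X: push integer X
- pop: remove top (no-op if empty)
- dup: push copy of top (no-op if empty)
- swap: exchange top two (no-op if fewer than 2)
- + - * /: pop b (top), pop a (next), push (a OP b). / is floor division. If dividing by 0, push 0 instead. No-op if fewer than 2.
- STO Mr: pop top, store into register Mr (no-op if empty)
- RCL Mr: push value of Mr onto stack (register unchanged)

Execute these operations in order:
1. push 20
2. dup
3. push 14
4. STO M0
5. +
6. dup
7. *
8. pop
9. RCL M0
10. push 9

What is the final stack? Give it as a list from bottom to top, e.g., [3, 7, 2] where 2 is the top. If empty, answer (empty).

After op 1 (push 20): stack=[20] mem=[0,0,0,0]
After op 2 (dup): stack=[20,20] mem=[0,0,0,0]
After op 3 (push 14): stack=[20,20,14] mem=[0,0,0,0]
After op 4 (STO M0): stack=[20,20] mem=[14,0,0,0]
After op 5 (+): stack=[40] mem=[14,0,0,0]
After op 6 (dup): stack=[40,40] mem=[14,0,0,0]
After op 7 (*): stack=[1600] mem=[14,0,0,0]
After op 8 (pop): stack=[empty] mem=[14,0,0,0]
After op 9 (RCL M0): stack=[14] mem=[14,0,0,0]
After op 10 (push 9): stack=[14,9] mem=[14,0,0,0]

Answer: [14, 9]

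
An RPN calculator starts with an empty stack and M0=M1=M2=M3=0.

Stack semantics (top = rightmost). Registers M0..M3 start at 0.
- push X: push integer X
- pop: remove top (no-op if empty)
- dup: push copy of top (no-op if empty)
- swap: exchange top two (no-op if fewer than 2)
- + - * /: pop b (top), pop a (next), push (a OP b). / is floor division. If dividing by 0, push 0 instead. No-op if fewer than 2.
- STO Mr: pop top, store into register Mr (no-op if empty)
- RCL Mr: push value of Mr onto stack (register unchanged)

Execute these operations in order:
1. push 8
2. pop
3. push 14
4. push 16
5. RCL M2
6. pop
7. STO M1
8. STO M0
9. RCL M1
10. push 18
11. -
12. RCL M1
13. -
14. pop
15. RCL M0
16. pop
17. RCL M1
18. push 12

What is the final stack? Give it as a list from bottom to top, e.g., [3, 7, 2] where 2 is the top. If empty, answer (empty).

Answer: [16, 12]

Derivation:
After op 1 (push 8): stack=[8] mem=[0,0,0,0]
After op 2 (pop): stack=[empty] mem=[0,0,0,0]
After op 3 (push 14): stack=[14] mem=[0,0,0,0]
After op 4 (push 16): stack=[14,16] mem=[0,0,0,0]
After op 5 (RCL M2): stack=[14,16,0] mem=[0,0,0,0]
After op 6 (pop): stack=[14,16] mem=[0,0,0,0]
After op 7 (STO M1): stack=[14] mem=[0,16,0,0]
After op 8 (STO M0): stack=[empty] mem=[14,16,0,0]
After op 9 (RCL M1): stack=[16] mem=[14,16,0,0]
After op 10 (push 18): stack=[16,18] mem=[14,16,0,0]
After op 11 (-): stack=[-2] mem=[14,16,0,0]
After op 12 (RCL M1): stack=[-2,16] mem=[14,16,0,0]
After op 13 (-): stack=[-18] mem=[14,16,0,0]
After op 14 (pop): stack=[empty] mem=[14,16,0,0]
After op 15 (RCL M0): stack=[14] mem=[14,16,0,0]
After op 16 (pop): stack=[empty] mem=[14,16,0,0]
After op 17 (RCL M1): stack=[16] mem=[14,16,0,0]
After op 18 (push 12): stack=[16,12] mem=[14,16,0,0]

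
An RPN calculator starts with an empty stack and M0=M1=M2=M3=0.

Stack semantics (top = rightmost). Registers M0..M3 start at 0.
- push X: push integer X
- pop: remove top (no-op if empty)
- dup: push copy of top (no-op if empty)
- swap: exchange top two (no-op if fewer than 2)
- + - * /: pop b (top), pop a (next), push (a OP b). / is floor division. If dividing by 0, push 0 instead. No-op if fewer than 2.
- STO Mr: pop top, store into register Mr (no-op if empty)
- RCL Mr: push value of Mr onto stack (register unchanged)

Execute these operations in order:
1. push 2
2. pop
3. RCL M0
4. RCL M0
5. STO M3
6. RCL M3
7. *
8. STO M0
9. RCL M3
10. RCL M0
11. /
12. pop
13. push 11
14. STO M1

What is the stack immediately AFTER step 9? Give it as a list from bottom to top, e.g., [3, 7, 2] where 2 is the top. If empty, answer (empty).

After op 1 (push 2): stack=[2] mem=[0,0,0,0]
After op 2 (pop): stack=[empty] mem=[0,0,0,0]
After op 3 (RCL M0): stack=[0] mem=[0,0,0,0]
After op 4 (RCL M0): stack=[0,0] mem=[0,0,0,0]
After op 5 (STO M3): stack=[0] mem=[0,0,0,0]
After op 6 (RCL M3): stack=[0,0] mem=[0,0,0,0]
After op 7 (*): stack=[0] mem=[0,0,0,0]
After op 8 (STO M0): stack=[empty] mem=[0,0,0,0]
After op 9 (RCL M3): stack=[0] mem=[0,0,0,0]

[0]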